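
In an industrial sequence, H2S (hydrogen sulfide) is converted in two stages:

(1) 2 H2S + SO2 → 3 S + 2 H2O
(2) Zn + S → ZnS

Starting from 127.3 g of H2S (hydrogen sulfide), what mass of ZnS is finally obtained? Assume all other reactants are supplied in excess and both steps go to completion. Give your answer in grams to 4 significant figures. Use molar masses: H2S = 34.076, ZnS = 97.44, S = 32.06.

546.0 g

n(H2S) = 127.30 / 34.076 = 3.7358 mol.
Step 1 gives a 2:3 ratio of H2S to S, so n(S) = 5.6037 mol.
In step 2 the S:ZnS ratio is 1:1, so n(ZnS) = 5.6037 mol.
Mass of ZnS = 5.6037 × 97.44 = 546.02 g.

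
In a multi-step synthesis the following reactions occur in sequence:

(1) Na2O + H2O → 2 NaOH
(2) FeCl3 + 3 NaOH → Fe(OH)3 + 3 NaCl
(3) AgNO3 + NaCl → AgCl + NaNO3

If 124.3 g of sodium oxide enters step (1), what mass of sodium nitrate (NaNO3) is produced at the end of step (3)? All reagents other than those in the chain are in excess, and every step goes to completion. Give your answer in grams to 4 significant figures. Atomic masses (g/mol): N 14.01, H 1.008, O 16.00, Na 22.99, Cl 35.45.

M(Na2O) = 2(22.99) + 16.00 = 61.98 g/mol.
M(NaNO3) = 22.99 + 14.01 + 3(16.00) = 85.00 g/mol.
n(Na2O) = 124.3 / 61.98 = 2.0055 mol.
Reaction (1): Na2O→NaOH ratio 1:2 ⇒ n(NaOH) = 4.0110 mol.
Reaction (2): NaOH→NaCl ratio 3:3 ⇒ n(NaCl) = 4.0110 mol.
Reaction (3): NaCl→NaNO3 ratio 1:1 ⇒ n(NaNO3) = 4.0110 mol.
Mass of NaNO3 = 4.0110 × 85.00 = 340.93 g.

340.9 g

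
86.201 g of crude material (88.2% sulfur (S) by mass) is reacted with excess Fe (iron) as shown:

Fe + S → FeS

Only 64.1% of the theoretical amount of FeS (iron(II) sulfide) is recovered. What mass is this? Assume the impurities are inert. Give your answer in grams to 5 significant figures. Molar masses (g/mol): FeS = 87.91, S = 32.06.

Pure S available = 86.201 g × 0.882 = 76.0293 g.
n(S) = 76.0293 g / 32.06 g/mol = 2.37147 mol.
From the equation the S:FeS mole ratio is 1:1, so n(FeS) = 2.37147 × 1/1 = 2.37147 mol.
Mass of FeS = 2.37147 mol × 87.91 g/mol = 208.476 g.
Actual mass collected = 208.476 g × 0.641 = 133.633 g.

133.63 g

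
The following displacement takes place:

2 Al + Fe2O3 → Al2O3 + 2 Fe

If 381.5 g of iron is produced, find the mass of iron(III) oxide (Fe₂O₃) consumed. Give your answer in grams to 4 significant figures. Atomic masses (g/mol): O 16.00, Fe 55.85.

545.4 g

M(Fe) = 55.85 g/mol.
M(Fe2O3) = 2(55.85) + 3(16.00) = 159.70 g/mol.
n(Fe) = 381.50 g / 55.85 g/mol = 6.8308 mol.
From the equation the Fe:Fe2O3 mole ratio is 2:1, so n(Fe2O3) = 6.8308 × 1/2 = 3.4154 mol.
Mass of Fe2O3 = 3.4154 mol × 159.70 g/mol = 545.44 g.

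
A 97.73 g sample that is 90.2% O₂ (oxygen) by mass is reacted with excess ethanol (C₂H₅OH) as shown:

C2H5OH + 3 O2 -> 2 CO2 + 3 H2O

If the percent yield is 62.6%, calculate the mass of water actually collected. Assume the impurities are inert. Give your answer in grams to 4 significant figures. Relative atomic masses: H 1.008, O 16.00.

31.07 g

Pure O2 available = 97.73 g × 0.902 = 88.152 g.
M(O2) = 2(16.00) = 32.00 g/mol.
M(H2O) = 2(1.008) + 16.00 = 18.016 g/mol.
n(O2) = 88.152 g / 32.00 g/mol = 2.7548 mol.
From the equation the O2:H2O mole ratio is 3:3, so n(H2O) = 2.7548 × 3/3 = 2.7548 mol.
Mass of H2O = 2.7548 mol × 18.016 g/mol = 49.630 g.
Actual mass collected = 49.630 g × 0.626 = 31.068 g.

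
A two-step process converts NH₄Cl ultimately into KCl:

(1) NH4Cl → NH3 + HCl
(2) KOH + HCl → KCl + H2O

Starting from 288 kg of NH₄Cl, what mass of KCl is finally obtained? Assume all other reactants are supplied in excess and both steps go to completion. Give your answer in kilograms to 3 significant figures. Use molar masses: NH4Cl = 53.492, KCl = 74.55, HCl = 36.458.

401 kg

288 kg = 288000 g.
n(NH4Cl) = 288000 / 53.492 = 5384 mol.
Step 1 gives a 1:1 ratio of NH4Cl to HCl, so n(HCl) = 5384 mol.
In step 2 the HCl:KCl ratio is 1:1, so n(KCl) = 5384 mol.
Mass of KCl = 5384 × 74.55 = 401400 g = 401 kg.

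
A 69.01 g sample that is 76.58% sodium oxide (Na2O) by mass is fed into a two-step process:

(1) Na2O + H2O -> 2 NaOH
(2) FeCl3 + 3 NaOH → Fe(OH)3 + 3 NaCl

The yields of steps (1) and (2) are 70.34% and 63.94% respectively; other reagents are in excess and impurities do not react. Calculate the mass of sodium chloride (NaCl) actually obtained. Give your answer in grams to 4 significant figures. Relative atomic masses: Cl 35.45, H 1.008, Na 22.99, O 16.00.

Pure Na2O = 69.01 × 0.7658 = 52.848 g.
M(Na2O) = 2(22.99) + 16.00 = 61.98 g/mol.
M(NaCl) = 22.99 + 35.45 = 58.44 g/mol.
n(Na2O) = 52.848 / 61.98 = 0.85266 mol.
Step 1 (Na2O:NaOH = 1:2): theoretical n(NaOH) = 1.7053 mol; at 70.34% yield, n(NaOH) = 1.1995 mol.
Step 2 (NaOH:NaCl = 3:3): theoretical n(NaCl) = 1.1995 mol, so theoretical mass = 1.1995 × 58.44 = 70.100 g.
At 63.94% yield, actual mass of NaCl = 70.100 × 0.6394 = 44.822 g.

44.82 g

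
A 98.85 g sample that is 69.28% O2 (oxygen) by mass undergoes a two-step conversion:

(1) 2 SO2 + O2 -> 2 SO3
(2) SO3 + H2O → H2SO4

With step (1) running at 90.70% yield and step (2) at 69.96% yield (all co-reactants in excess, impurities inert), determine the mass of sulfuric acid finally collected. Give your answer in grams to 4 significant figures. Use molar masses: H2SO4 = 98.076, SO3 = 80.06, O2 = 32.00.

266.4 g

Pure O2 = 98.85 × 0.6928 = 68.483 g.
n(O2) = 68.483 / 32.00 = 2.1401 mol.
Step 1 (O2:SO3 = 1:2): theoretical n(SO3) = 4.2802 mol; at 90.70% yield, n(SO3) = 3.8821 mol.
Step 2 (SO3:H2SO4 = 1:1): theoretical n(H2SO4) = 3.8821 mol, so theoretical mass = 3.8821 × 98.076 = 380.75 g.
At 69.96% yield, actual mass of H2SO4 = 380.75 × 0.6996 = 266.37 g.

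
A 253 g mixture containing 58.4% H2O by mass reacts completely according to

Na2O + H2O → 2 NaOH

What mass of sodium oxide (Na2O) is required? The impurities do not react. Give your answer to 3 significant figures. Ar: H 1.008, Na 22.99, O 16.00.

508 g

Mass of pure H2O = 253 g × 0.584 = 147.8 g.
M(H2O) = 2(1.008) + 16.00 = 18.016 g/mol.
M(Na2O) = 2(22.99) + 16.00 = 61.98 g/mol.
n(H2O) = 147.8 g / 18.016 g/mol = 8.201 mol.
From the equation the H2O:Na2O mole ratio is 1:1, so n(Na2O) = 8.201 × 1/1 = 8.201 mol.
Mass of Na2O = 8.201 mol × 61.98 g/mol = 508.3 g.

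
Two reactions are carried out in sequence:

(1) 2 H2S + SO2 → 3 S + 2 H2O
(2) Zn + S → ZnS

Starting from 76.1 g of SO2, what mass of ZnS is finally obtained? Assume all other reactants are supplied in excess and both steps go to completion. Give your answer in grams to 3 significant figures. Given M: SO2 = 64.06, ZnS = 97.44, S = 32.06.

347 g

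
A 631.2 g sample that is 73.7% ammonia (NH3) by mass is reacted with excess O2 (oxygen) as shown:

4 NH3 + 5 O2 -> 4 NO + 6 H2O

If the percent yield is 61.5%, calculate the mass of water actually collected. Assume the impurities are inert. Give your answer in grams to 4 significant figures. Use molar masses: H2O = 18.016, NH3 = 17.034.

453.9 g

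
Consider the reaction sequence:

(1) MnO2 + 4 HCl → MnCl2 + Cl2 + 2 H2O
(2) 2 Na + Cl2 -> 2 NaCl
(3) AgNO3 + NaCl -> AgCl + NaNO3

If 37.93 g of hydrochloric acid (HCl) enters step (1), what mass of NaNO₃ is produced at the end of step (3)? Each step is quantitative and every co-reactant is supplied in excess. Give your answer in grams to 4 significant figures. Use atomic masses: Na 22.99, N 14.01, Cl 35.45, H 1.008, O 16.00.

M(HCl) = 1.008 + 35.45 = 36.458 g/mol.
M(NaNO3) = 22.99 + 14.01 + 3(16.00) = 85.00 g/mol.
n(HCl) = 37.93 / 36.458 = 1.0404 mol.
Reaction (1): HCl→Cl2 ratio 4:1 ⇒ n(Cl2) = 0.26009 mol.
Reaction (2): Cl2→NaCl ratio 1:2 ⇒ n(NaCl) = 0.52019 mol.
Reaction (3): NaCl→NaNO3 ratio 1:1 ⇒ n(NaNO3) = 0.52019 mol.
Mass of NaNO3 = 0.52019 × 85.00 = 44.216 g.

44.22 g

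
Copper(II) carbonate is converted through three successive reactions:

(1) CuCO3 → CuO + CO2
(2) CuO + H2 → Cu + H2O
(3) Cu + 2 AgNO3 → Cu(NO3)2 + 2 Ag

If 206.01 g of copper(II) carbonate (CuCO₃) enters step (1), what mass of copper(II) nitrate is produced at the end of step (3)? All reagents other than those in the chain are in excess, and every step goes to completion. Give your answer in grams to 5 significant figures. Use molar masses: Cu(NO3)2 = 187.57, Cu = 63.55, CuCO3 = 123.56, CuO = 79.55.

312.73 g

n(CuCO3) = 206.01 / 123.56 = 1.66729 mol.
Reaction (1): CuCO3→CuO ratio 1:1 ⇒ n(CuO) = 1.66729 mol.
Reaction (2): CuO→Cu ratio 1:1 ⇒ n(Cu) = 1.66729 mol.
Reaction (3): Cu→Cu(NO3)2 ratio 1:1 ⇒ n(Cu(NO3)2) = 1.66729 mol.
Mass of Cu(NO3)2 = 1.66729 × 187.57 = 312.733 g.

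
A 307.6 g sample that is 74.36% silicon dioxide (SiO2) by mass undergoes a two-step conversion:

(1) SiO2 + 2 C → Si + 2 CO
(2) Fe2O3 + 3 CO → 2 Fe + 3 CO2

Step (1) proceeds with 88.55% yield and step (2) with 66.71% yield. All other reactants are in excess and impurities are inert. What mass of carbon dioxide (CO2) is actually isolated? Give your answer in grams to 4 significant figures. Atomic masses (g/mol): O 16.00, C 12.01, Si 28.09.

Pure SiO2 = 307.6 × 0.7436 = 228.73 g.
M(SiO2) = 28.09 + 2(16.00) = 60.09 g/mol.
M(CO2) = 12.01 + 2(16.00) = 44.01 g/mol.
n(SiO2) = 228.73 / 60.09 = 3.8065 mol.
Step 1 (SiO2:CO = 1:2): theoretical n(CO) = 7.6130 mol; at 88.55% yield, n(CO) = 6.7413 mol.
Step 2 (CO:CO2 = 3:3): theoretical n(CO2) = 6.7413 mol, so theoretical mass = 6.7413 × 44.01 = 296.68 g.
At 66.71% yield, actual mass of CO2 = 296.68 × 0.6671 = 197.92 g.

197.9 g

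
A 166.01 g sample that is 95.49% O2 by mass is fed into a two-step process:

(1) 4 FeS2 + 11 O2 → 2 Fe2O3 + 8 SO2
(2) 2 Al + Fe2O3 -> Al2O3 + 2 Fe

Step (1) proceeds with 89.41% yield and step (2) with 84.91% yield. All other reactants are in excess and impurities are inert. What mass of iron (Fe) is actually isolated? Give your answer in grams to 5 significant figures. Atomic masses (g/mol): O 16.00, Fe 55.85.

Pure O2 = 166.01 × 0.9549 = 158.523 g.
M(O2) = 2(16.00) = 32.00 g/mol.
M(Fe) = 55.85 g/mol.
n(O2) = 158.523 / 32.00 = 4.95384 mol.
Step 1 (O2:Fe2O3 = 11:2): theoretical n(Fe2O3) = 0.900699 mol; at 89.41% yield, n(Fe2O3) = 0.805315 mol.
Step 2 (Fe2O3:Fe = 1:2): theoretical n(Fe) = 1.61063 mol, so theoretical mass = 1.61063 × 55.85 = 89.9536 g.
At 84.91% yield, actual mass of Fe = 89.9536 × 0.8491 = 76.3796 g.

76.380 g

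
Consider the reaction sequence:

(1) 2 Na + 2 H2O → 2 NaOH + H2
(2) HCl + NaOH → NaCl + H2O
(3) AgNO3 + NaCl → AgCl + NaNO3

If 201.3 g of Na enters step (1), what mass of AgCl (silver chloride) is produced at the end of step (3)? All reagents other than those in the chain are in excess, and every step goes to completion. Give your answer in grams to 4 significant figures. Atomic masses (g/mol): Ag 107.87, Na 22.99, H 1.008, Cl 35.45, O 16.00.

1255 g

M(Na) = 22.99 g/mol.
M(AgCl) = 107.87 + 35.45 = 143.32 g/mol.
n(Na) = 201.3 / 22.99 = 8.7560 mol.
Reaction (1): Na→NaOH ratio 2:2 ⇒ n(NaOH) = 8.7560 mol.
Reaction (2): NaOH→NaCl ratio 1:1 ⇒ n(NaCl) = 8.7560 mol.
Reaction (3): NaCl→AgCl ratio 1:1 ⇒ n(AgCl) = 8.7560 mol.
Mass of AgCl = 8.7560 × 143.32 = 1254.9 g.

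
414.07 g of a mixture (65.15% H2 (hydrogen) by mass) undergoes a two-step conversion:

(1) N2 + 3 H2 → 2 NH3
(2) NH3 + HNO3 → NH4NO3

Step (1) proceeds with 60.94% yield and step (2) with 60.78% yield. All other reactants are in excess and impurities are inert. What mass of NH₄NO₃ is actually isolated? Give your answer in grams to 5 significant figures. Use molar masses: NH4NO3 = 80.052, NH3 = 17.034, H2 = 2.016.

2645.1 g

Pure H2 = 414.07 × 0.6515 = 269.767 g.
n(H2) = 269.767 / 2.016 = 133.813 mol.
Step 1 (H2:NH3 = 3:2): theoretical n(NH3) = 89.2085 mol; at 60.94% yield, n(NH3) = 54.3637 mol.
Step 2 (NH3:NH4NO3 = 1:1): theoretical n(NH4NO3) = 54.3637 mol, so theoretical mass = 54.3637 × 80.052 = 4351.92 g.
At 60.78% yield, actual mass of NH4NO3 = 4351.92 × 0.6078 = 2645.10 g.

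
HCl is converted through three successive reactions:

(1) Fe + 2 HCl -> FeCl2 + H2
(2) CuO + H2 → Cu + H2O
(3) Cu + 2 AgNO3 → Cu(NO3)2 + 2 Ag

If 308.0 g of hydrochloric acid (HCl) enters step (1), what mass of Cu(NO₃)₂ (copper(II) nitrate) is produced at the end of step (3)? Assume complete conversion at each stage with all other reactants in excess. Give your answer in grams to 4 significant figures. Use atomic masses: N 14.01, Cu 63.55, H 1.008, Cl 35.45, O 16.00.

792.3 g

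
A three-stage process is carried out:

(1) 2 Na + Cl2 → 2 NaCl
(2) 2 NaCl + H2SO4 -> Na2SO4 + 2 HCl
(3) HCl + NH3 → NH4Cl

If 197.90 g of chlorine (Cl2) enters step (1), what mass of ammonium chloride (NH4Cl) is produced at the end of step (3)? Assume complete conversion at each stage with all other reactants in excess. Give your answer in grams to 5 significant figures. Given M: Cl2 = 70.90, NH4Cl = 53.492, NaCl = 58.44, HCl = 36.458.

298.62 g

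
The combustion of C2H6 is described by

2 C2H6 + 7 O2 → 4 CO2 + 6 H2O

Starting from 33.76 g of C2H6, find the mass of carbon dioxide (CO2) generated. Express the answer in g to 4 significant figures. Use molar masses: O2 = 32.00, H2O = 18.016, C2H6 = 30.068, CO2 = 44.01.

98.83 g

n(C2H6) = 33.760 g / 30.068 g/mol = 1.1228 mol.
From the equation the C2H6:CO2 mole ratio is 2:4, so n(CO2) = 1.1228 × 4/2 = 2.2456 mol.
Mass of CO2 = 2.2456 mol × 44.01 g/mol = 98.828 g.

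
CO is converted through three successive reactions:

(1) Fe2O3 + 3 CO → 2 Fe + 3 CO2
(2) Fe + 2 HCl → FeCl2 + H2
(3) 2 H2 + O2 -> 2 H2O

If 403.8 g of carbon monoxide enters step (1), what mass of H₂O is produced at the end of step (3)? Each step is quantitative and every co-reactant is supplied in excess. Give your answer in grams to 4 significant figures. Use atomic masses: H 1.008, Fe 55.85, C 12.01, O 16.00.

173.1 g

M(CO) = 12.01 + 16.00 = 28.01 g/mol.
M(H2O) = 2(1.008) + 16.00 = 18.016 g/mol.
n(CO) = 403.8 / 28.01 = 14.416 mol.
Reaction (1): CO→Fe ratio 3:2 ⇒ n(Fe) = 9.6109 mol.
Reaction (2): Fe→H2 ratio 1:1 ⇒ n(H2) = 9.6109 mol.
Reaction (3): H2→H2O ratio 2:2 ⇒ n(H2O) = 9.6109 mol.
Mass of H2O = 9.6109 × 18.016 = 173.15 g.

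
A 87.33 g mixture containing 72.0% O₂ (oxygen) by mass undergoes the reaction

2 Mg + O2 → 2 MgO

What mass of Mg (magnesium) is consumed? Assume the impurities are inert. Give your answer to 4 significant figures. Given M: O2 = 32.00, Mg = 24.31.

95.53 g

Mass of pure O2 = 87.33 g × 0.720 = 62.878 g.
n(O2) = 62.878 g / 32.00 g/mol = 1.9649 mol.
From the equation the O2:Mg mole ratio is 1:2, so n(Mg) = 1.9649 × 2/1 = 3.9299 mol.
Mass of Mg = 3.9299 mol × 24.31 g/mol = 95.535 g.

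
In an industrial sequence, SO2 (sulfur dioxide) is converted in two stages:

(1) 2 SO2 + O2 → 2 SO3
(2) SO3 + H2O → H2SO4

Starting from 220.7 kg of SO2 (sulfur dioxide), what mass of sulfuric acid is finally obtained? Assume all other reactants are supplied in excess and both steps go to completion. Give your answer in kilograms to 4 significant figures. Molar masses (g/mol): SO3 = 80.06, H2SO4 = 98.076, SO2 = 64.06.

337.9 kg

220.7 kg = 220700 g.
n(SO2) = 220700 / 64.06 = 3445.2 mol.
Step 1 gives a 2:2 ratio of SO2 to SO3, so n(SO3) = 3445.2 mol.
In step 2 the SO3:H2SO4 ratio is 1:1, so n(H2SO4) = 3445.2 mol.
Mass of H2SO4 = 3445.2 × 98.076 = 337890 g = 337.9 kg.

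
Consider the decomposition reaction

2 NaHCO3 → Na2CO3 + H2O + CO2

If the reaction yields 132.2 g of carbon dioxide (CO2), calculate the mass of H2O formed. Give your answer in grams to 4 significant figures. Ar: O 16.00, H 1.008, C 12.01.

54.12 g

M(CO2) = 12.01 + 2(16.00) = 44.01 g/mol.
M(H2O) = 2(1.008) + 16.00 = 18.016 g/mol.
n(CO2) = 132.20 g / 44.01 g/mol = 3.0039 mol.
From the equation the CO2:H2O mole ratio is 1:1, so n(H2O) = 3.0039 × 1/1 = 3.0039 mol.
Mass of H2O = 3.0039 mol × 18.016 g/mol = 54.118 g.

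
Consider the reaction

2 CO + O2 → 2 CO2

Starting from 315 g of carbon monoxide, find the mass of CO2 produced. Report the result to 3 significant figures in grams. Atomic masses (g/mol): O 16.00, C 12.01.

M(CO) = 12.01 + 16.00 = 28.01 g/mol.
M(CO2) = 12.01 + 2(16.00) = 44.01 g/mol.
n(CO) = 315.0 g / 28.01 g/mol = 11.25 mol.
From the equation the CO:CO2 mole ratio is 2:2, so n(CO2) = 11.25 × 2/2 = 11.25 mol.
Mass of CO2 = 11.25 mol × 44.01 g/mol = 494.9 g.

495 g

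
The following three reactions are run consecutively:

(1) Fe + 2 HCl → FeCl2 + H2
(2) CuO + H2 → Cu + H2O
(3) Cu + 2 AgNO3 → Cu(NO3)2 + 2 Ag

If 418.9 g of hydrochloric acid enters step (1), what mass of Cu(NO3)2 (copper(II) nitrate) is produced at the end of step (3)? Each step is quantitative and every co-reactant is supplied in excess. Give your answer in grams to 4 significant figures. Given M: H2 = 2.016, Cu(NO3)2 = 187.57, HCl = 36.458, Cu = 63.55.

n(HCl) = 418.9 / 36.458 = 11.490 mol.
Reaction (1): HCl→H2 ratio 2:1 ⇒ n(H2) = 5.7450 mol.
Reaction (2): H2→Cu ratio 1:1 ⇒ n(Cu) = 5.7450 mol.
Reaction (3): Cu→Cu(NO3)2 ratio 1:1 ⇒ n(Cu(NO3)2) = 5.7450 mol.
Mass of Cu(NO3)2 = 5.7450 × 187.57 = 1077.6 g.

1078 g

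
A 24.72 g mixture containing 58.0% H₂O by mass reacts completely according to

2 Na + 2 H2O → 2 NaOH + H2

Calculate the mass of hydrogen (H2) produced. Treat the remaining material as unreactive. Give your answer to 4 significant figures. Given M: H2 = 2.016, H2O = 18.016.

Mass of pure H2O = 24.72 g × 0.580 = 14.338 g.
n(H2O) = 14.338 g / 18.016 g/mol = 0.79583 mol.
From the equation the H2O:H2 mole ratio is 2:1, so n(H2) = 0.79583 × 1/2 = 0.39791 mol.
Mass of H2 = 0.39791 mol × 2.016 g/mol = 0.80219 g.

0.8022 g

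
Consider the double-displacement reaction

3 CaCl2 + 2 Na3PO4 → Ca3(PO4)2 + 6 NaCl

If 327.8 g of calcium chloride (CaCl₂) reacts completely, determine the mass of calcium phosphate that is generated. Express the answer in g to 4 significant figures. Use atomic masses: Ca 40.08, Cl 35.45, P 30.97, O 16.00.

M(CaCl2) = 40.08 + 2(35.45) = 110.98 g/mol.
M(Ca3(PO4)2) = 3(40.08) + 2(30.97) + 8(16.00) = 310.18 g/mol.
n(CaCl2) = 327.80 g / 110.98 g/mol = 2.9537 mol.
From the equation the CaCl2:Ca3(PO4)2 mole ratio is 3:1, so n(Ca3(PO4)2) = 2.9537 × 1/3 = 0.98456 mol.
Mass of Ca3(PO4)2 = 0.98456 mol × 310.18 g/mol = 305.39 g.

305.4 g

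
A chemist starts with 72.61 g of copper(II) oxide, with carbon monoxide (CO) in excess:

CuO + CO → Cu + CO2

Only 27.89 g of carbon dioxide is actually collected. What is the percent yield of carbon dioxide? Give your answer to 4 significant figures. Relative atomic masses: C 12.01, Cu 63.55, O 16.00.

M(CuO) = 63.55 + 16.00 = 79.55 g/mol.
M(CO2) = 12.01 + 2(16.00) = 44.01 g/mol.
n(CuO) = 72.610 g / 79.55 g/mol = 0.91276 mol.
From the equation the CuO:CO2 mole ratio is 1:1, so n(CO2) = 0.91276 × 1/1 = 0.91276 mol.
Mass of CO2 = 0.91276 mol × 44.01 g/mol = 40.171 g.
This is the theoretical yield. Percent yield = 27.89 g / 40.171 g × 100% = 69.429%.

69.43 %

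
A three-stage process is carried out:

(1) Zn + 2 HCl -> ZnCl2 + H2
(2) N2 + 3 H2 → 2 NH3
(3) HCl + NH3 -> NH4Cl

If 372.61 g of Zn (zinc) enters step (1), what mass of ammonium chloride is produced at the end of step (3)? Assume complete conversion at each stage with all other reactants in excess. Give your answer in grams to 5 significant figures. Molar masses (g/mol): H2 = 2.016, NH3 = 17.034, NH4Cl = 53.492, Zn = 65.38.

203.24 g

n(Zn) = 372.61 / 65.38 = 5.69914 mol.
Reaction (1): Zn→H2 ratio 1:1 ⇒ n(H2) = 5.69914 mol.
Reaction (2): H2→NH3 ratio 3:2 ⇒ n(NH3) = 3.79943 mol.
Reaction (3): NH3→NH4Cl ratio 1:1 ⇒ n(NH4Cl) = 3.79943 mol.
Mass of NH4Cl = 3.79943 × 53.492 = 203.239 g.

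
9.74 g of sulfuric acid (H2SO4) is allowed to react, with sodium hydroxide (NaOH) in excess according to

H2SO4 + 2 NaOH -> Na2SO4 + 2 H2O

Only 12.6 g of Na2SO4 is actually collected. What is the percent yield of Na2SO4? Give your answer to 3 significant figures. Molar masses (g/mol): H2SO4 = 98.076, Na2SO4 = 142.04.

n(H2SO4) = 9.740 g / 98.076 g/mol = 0.09931 mol.
From the equation the H2SO4:Na2SO4 mole ratio is 1:1, so n(Na2SO4) = 0.09931 × 1/1 = 0.09931 mol.
Mass of Na2SO4 = 0.09931 mol × 142.04 g/mol = 14.11 g.
This is the theoretical yield. Percent yield = 12.6 g / 14.11 g × 100% = 89.32%.

89.3 %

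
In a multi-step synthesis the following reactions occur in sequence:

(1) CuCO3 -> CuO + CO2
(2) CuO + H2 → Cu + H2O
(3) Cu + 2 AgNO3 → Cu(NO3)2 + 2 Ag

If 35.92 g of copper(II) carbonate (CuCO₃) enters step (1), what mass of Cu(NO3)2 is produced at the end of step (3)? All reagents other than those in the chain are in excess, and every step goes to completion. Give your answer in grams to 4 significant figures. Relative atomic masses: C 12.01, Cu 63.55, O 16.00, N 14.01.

M(CuCO3) = 63.55 + 12.01 + 3(16.00) = 123.56 g/mol.
M(Cu(NO3)2) = 63.55 + 2(14.01) + 6(16.00) = 187.57 g/mol.
n(CuCO3) = 35.92 / 123.56 = 0.29071 mol.
Reaction (1): CuCO3→CuO ratio 1:1 ⇒ n(CuO) = 0.29071 mol.
Reaction (2): CuO→Cu ratio 1:1 ⇒ n(Cu) = 0.29071 mol.
Reaction (3): Cu→Cu(NO3)2 ratio 1:1 ⇒ n(Cu(NO3)2) = 0.29071 mol.
Mass of Cu(NO3)2 = 0.29071 × 187.57 = 54.528 g.

54.53 g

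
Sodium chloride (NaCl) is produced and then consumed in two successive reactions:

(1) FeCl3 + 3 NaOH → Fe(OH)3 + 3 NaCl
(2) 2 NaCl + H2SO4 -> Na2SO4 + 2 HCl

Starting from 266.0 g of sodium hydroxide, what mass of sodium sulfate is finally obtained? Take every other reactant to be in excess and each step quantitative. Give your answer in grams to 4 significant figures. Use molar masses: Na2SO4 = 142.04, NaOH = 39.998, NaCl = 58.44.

472.3 g

n(NaOH) = 266.00 / 39.998 = 6.6503 mol.
Step 1 gives a 3:3 ratio of NaOH to NaCl, so n(NaCl) = 6.6503 mol.
In step 2 the NaCl:Na2SO4 ratio is 2:1, so n(Na2SO4) = 3.3252 mol.
Mass of Na2SO4 = 3.3252 × 142.04 = 472.31 g.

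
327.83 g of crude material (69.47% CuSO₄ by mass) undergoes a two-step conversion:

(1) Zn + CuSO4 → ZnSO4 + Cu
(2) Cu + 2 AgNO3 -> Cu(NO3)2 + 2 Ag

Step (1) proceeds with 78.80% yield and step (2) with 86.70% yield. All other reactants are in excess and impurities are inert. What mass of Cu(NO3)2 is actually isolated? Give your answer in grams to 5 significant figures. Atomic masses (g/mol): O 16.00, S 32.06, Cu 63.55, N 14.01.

182.85 g

Pure CuSO4 = 327.83 × 0.6947 = 227.744 g.
M(CuSO4) = 63.55 + 32.06 + 4(16.00) = 159.61 g/mol.
M(Cu(NO3)2) = 63.55 + 2(14.01) + 6(16.00) = 187.57 g/mol.
n(CuSO4) = 227.744 / 159.61 = 1.42687 mol.
Step 1 (CuSO4:Cu = 1:1): theoretical n(Cu) = 1.42687 mol; at 78.80% yield, n(Cu) = 1.12438 mol.
Step 2 (Cu:Cu(NO3)2 = 1:1): theoretical n(Cu(NO3)2) = 1.12438 mol, so theoretical mass = 1.12438 × 187.57 = 210.899 g.
At 86.70% yield, actual mass of Cu(NO3)2 = 210.899 × 0.8670 = 182.850 g.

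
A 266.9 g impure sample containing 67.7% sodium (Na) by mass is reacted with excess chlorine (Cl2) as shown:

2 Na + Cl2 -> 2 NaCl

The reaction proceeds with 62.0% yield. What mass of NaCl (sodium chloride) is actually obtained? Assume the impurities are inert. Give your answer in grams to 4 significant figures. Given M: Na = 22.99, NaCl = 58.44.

284.8 g

Pure Na available = 266.9 g × 0.677 = 180.69 g.
n(Na) = 180.69 g / 22.99 g/mol = 7.8596 mol.
From the equation the Na:NaCl mole ratio is 2:2, so n(NaCl) = 7.8596 × 2/2 = 7.8596 mol.
Mass of NaCl = 7.8596 mol × 58.44 g/mol = 459.31 g.
Actual mass collected = 459.31 g × 0.620 = 284.77 g.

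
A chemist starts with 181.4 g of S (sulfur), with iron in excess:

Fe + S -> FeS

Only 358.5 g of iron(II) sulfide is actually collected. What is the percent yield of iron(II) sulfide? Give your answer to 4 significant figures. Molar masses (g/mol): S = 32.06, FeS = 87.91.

n(S) = 181.40 g / 32.06 g/mol = 5.6581 mol.
From the equation the S:FeS mole ratio is 1:1, so n(FeS) = 5.6581 × 1/1 = 5.6581 mol.
Mass of FeS = 5.6581 mol × 87.91 g/mol = 497.41 g.
This is the theoretical yield. Percent yield = 358.5 g / 497.41 g × 100% = 72.074%.

72.07 %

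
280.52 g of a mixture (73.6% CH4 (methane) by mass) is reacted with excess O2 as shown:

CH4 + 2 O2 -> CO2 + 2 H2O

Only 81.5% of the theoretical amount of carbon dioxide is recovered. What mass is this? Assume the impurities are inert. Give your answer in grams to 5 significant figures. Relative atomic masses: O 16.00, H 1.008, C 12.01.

461.63 g

Pure CH4 available = 280.52 g × 0.736 = 206.463 g.
M(CH4) = 12.01 + 4(1.008) = 16.042 g/mol.
M(CO2) = 12.01 + 2(16.00) = 44.01 g/mol.
n(CH4) = 206.463 g / 16.042 g/mol = 12.8701 mol.
From the equation the CH4:CO2 mole ratio is 1:1, so n(CO2) = 12.8701 × 1/1 = 12.8701 mol.
Mass of CO2 = 12.8701 mol × 44.01 g/mol = 566.415 g.
Actual mass collected = 566.415 g × 0.815 = 461.628 g.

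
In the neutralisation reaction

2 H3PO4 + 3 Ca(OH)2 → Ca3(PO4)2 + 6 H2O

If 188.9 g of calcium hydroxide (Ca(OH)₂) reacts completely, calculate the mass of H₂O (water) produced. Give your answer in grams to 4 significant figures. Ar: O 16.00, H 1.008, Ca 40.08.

M(Ca(OH)2) = 40.08 + 2(16.00) + 2(1.008) = 74.096 g/mol.
M(H2O) = 2(1.008) + 16.00 = 18.016 g/mol.
n(Ca(OH)2) = 188.90 g / 74.096 g/mol = 2.5494 mol.
From the equation the Ca(OH)2:H2O mole ratio is 3:6, so n(H2O) = 2.5494 × 6/3 = 5.0988 mol.
Mass of H2O = 5.0988 mol × 18.016 g/mol = 91.860 g.

91.86 g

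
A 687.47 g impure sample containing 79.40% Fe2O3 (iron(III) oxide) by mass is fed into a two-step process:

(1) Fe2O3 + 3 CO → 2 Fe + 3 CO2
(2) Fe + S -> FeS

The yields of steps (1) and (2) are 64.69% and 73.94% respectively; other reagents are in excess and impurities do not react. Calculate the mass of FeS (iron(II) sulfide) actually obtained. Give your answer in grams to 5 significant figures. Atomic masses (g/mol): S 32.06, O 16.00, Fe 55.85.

Pure Fe2O3 = 687.47 × 0.7940 = 545.851 g.
M(Fe2O3) = 2(55.85) + 3(16.00) = 159.70 g/mol.
M(FeS) = 55.85 + 32.06 = 87.91 g/mol.
n(Fe2O3) = 545.851 / 159.70 = 3.41798 mol.
Step 1 (Fe2O3:Fe = 1:2): theoretical n(Fe) = 6.83596 mol; at 64.69% yield, n(Fe) = 4.42218 mol.
Step 2 (Fe:FeS = 1:1): theoretical n(FeS) = 4.42218 mol, so theoretical mass = 4.42218 × 87.91 = 388.754 g.
At 73.94% yield, actual mass of FeS = 388.754 × 0.7394 = 287.445 g.

287.44 g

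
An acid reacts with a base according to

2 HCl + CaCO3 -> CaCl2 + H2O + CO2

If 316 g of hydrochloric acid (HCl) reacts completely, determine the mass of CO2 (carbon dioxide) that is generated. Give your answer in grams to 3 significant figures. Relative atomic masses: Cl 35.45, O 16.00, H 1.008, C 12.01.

M(HCl) = 1.008 + 35.45 = 36.458 g/mol.
M(CO2) = 12.01 + 2(16.00) = 44.01 g/mol.
n(HCl) = 316.0 g / 36.458 g/mol = 8.668 mol.
From the equation the HCl:CO2 mole ratio is 2:1, so n(CO2) = 8.668 × 1/2 = 4.334 mol.
Mass of CO2 = 4.334 mol × 44.01 g/mol = 190.7 g.

191 g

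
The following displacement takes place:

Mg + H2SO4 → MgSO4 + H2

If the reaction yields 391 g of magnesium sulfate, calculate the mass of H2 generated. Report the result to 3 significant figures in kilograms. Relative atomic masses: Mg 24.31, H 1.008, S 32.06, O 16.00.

M(MgSO4) = 24.31 + 32.06 + 4(16.00) = 120.37 g/mol.
M(H2) = 2(1.008) = 2.016 g/mol.
n(MgSO4) = 391.0 g / 120.37 g/mol = 3.248 mol.
From the equation the MgSO4:H2 mole ratio is 1:1, so n(H2) = 3.248 × 1/1 = 3.248 mol.
Mass of H2 = 3.248 mol × 2.016 g/mol = 6.549 g.
Converting to kg: 6.549 g = 0.00655 kg.

0.00655 kg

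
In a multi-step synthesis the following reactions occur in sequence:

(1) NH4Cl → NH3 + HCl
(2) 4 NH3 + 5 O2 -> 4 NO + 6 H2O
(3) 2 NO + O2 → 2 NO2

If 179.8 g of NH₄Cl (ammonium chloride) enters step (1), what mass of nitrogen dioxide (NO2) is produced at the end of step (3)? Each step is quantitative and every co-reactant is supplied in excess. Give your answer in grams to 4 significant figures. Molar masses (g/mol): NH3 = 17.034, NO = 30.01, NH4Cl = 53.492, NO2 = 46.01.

154.7 g

n(NH4Cl) = 179.8 / 53.492 = 3.3613 mol.
Reaction (1): NH4Cl→NH3 ratio 1:1 ⇒ n(NH3) = 3.3613 mol.
Reaction (2): NH3→NO ratio 4:4 ⇒ n(NO) = 3.3613 mol.
Reaction (3): NO→NO2 ratio 2:2 ⇒ n(NO2) = 3.3613 mol.
Mass of NO2 = 3.3613 × 46.01 = 154.65 g.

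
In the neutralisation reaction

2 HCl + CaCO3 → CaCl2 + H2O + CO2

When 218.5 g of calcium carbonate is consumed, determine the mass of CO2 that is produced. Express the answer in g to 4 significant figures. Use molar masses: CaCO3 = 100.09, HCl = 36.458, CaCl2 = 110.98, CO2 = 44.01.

96.08 g

n(CaCO3) = 218.50 g / 100.09 g/mol = 2.1830 mol.
From the equation the CaCO3:CO2 mole ratio is 1:1, so n(CO2) = 2.1830 × 1/1 = 2.1830 mol.
Mass of CO2 = 2.1830 mol × 44.01 g/mol = 96.075 g.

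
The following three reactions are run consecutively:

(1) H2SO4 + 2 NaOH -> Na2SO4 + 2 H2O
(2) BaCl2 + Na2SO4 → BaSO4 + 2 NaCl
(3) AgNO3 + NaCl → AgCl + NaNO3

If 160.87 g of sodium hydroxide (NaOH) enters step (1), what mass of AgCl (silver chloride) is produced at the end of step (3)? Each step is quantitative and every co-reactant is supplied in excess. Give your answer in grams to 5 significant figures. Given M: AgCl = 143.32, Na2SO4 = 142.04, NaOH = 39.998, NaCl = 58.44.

n(NaOH) = 160.87 / 39.998 = 4.02195 mol.
Reaction (1): NaOH→Na2SO4 ratio 2:1 ⇒ n(Na2SO4) = 2.01098 mol.
Reaction (2): Na2SO4→NaCl ratio 1:2 ⇒ n(NaCl) = 4.02195 mol.
Reaction (3): NaCl→AgCl ratio 1:1 ⇒ n(AgCl) = 4.02195 mol.
Mass of AgCl = 4.02195 × 143.32 = 576.426 g.

576.43 g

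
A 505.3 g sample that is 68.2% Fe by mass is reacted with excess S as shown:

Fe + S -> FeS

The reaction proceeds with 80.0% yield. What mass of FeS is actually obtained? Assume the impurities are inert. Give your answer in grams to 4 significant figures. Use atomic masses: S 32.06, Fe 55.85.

433.9 g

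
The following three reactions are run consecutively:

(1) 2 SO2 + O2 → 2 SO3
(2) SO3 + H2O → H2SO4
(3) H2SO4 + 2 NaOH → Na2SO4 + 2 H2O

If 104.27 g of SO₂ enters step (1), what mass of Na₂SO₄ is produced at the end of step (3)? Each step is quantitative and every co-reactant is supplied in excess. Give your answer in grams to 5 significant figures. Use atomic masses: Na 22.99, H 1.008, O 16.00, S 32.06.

M(SO2) = 32.06 + 2(16.00) = 64.06 g/mol.
M(Na2SO4) = 2(22.99) + 32.06 + 4(16.00) = 142.04 g/mol.
n(SO2) = 104.27 / 64.06 = 1.62769 mol.
Reaction (1): SO2→SO3 ratio 2:2 ⇒ n(SO3) = 1.62769 mol.
Reaction (2): SO3→H2SO4 ratio 1:1 ⇒ n(H2SO4) = 1.62769 mol.
Reaction (3): H2SO4→Na2SO4 ratio 1:1 ⇒ n(Na2SO4) = 1.62769 mol.
Mass of Na2SO4 = 1.62769 × 142.04 = 231.197 g.

231.20 g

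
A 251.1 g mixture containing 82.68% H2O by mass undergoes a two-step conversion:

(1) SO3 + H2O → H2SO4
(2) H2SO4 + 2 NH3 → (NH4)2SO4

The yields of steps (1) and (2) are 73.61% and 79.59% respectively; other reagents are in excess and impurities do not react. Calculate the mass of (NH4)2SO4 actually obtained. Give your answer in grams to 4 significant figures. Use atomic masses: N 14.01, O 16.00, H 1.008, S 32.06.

892.1 g

Pure H2O = 251.1 × 0.8268 = 207.61 g.
M(H2O) = 2(1.008) + 16.00 = 18.016 g/mol.
M((NH4)2SO4) = 2(14.01) + 8(1.008) + 32.06 + 4(16.00) = 132.144 g/mol.
n(H2O) = 207.61 / 18.016 = 11.524 mol.
Step 1 (H2O:H2SO4 = 1:1): theoretical n(H2SO4) = 11.524 mol; at 73.61% yield, n(H2SO4) = 8.4825 mol.
Step 2 (H2SO4:(NH4)2SO4 = 1:1): theoretical n((NH4)2SO4) = 8.4825 mol, so theoretical mass = 8.4825 × 132.144 = 1120.9 g.
At 79.59% yield, actual mass of (NH4)2SO4 = 1120.9 × 0.7959 = 892.14 g.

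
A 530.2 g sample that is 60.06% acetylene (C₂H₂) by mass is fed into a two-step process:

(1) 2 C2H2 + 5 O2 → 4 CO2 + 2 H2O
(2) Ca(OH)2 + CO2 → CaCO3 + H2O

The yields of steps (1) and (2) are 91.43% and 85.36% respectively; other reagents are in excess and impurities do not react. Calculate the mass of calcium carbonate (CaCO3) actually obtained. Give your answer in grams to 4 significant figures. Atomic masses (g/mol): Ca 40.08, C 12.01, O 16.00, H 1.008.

Pure C2H2 = 530.2 × 0.6006 = 318.44 g.
M(C2H2) = 2(12.01) + 2(1.008) = 26.036 g/mol.
M(CaCO3) = 40.08 + 12.01 + 3(16.00) = 100.09 g/mol.
n(C2H2) = 318.44 / 26.036 = 12.231 mol.
Step 1 (C2H2:CO2 = 2:4): theoretical n(CO2) = 24.461 mol; at 91.43% yield, n(CO2) = 22.365 mol.
Step 2 (CO2:CaCO3 = 1:1): theoretical n(CaCO3) = 22.365 mol, so theoretical mass = 22.365 × 100.09 = 2238.5 g.
At 85.36% yield, actual mass of CaCO3 = 2238.5 × 0.8536 = 1910.8 g.

1911 g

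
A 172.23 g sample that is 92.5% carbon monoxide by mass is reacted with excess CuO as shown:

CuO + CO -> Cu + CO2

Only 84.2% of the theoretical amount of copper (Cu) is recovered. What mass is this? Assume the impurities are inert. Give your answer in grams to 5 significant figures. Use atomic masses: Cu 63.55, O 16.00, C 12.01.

304.34 g

Pure CO available = 172.23 g × 0.925 = 159.313 g.
M(CO) = 12.01 + 16.00 = 28.01 g/mol.
M(Cu) = 63.55 g/mol.
n(CO) = 159.313 g / 28.01 g/mol = 5.68771 mol.
From the equation the CO:Cu mole ratio is 1:1, so n(Cu) = 5.68771 × 1/1 = 5.68771 mol.
Mass of Cu = 5.68771 mol × 63.55 g/mol = 361.454 g.
Actual mass collected = 361.454 g × 0.842 = 304.344 g.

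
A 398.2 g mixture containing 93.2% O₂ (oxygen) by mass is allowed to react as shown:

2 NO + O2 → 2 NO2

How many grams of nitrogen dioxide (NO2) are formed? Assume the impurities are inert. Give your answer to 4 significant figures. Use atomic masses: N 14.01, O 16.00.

Mass of pure O2 = 398.2 g × 0.932 = 371.12 g.
M(O2) = 2(16.00) = 32.00 g/mol.
M(NO2) = 14.01 + 2(16.00) = 46.01 g/mol.
n(O2) = 371.12 g / 32.00 g/mol = 11.598 mol.
From the equation the O2:NO2 mole ratio is 1:2, so n(NO2) = 11.598 × 2/1 = 23.195 mol.
Mass of NO2 = 23.195 mol × 46.01 g/mol = 1067.2 g.

1067 g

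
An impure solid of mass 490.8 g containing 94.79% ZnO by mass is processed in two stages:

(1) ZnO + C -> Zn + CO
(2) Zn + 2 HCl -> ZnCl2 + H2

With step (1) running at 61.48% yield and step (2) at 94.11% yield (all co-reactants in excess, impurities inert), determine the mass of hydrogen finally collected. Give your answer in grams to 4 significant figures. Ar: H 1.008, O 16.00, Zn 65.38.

Pure ZnO = 490.8 × 0.9479 = 465.23 g.
M(ZnO) = 65.38 + 16.00 = 81.38 g/mol.
M(H2) = 2(1.008) = 2.016 g/mol.
n(ZnO) = 465.23 / 81.38 = 5.7168 mol.
Step 1 (ZnO:Zn = 1:1): theoretical n(Zn) = 5.7168 mol; at 61.48% yield, n(Zn) = 3.5147 mol.
Step 2 (Zn:H2 = 1:1): theoretical n(H2) = 3.5147 mol, so theoretical mass = 3.5147 × 2.016 = 7.0856 g.
At 94.11% yield, actual mass of H2 = 7.0856 × 0.9411 = 6.6682 g.

6.668 g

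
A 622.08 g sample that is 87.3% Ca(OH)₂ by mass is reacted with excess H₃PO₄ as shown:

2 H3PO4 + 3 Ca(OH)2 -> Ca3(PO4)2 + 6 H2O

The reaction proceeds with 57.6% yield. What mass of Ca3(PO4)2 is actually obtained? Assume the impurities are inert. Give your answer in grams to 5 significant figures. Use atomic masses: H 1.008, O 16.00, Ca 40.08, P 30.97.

Pure Ca(OH)2 available = 622.08 g × 0.873 = 543.076 g.
M(Ca(OH)2) = 40.08 + 2(16.00) + 2(1.008) = 74.096 g/mol.
M(Ca3(PO4)2) = 3(40.08) + 2(30.97) + 8(16.00) = 310.18 g/mol.
n(Ca(OH)2) = 543.076 g / 74.096 g/mol = 7.32935 mol.
From the equation the Ca(OH)2:Ca3(PO4)2 mole ratio is 3:1, so n(Ca3(PO4)2) = 7.32935 × 1/3 = 2.44312 mol.
Mass of Ca3(PO4)2 = 2.44312 mol × 310.18 g/mol = 757.806 g.
Actual mass collected = 757.806 g × 0.576 = 436.496 g.

436.50 g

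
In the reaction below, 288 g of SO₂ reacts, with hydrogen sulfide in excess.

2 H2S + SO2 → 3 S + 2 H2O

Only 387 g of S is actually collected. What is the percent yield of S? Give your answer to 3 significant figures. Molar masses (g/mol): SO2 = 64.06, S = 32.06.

89.5 %

n(SO2) = 288.0 g / 64.06 g/mol = 4.496 mol.
From the equation the SO2:S mole ratio is 1:3, so n(S) = 4.496 × 3/1 = 13.49 mol.
Mass of S = 13.49 mol × 32.06 g/mol = 432.4 g.
This is the theoretical yield. Percent yield = 387 g / 432.4 g × 100% = 89.50%.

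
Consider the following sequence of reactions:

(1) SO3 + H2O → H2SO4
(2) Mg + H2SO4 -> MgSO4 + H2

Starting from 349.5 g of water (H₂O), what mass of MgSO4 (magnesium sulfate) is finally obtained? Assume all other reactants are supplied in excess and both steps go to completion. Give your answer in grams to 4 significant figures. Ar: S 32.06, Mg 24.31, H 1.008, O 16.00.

2335 g

M(H2O) = 2(1.008) + 16.00 = 18.016 g/mol.
M(MgSO4) = 24.31 + 32.06 + 4(16.00) = 120.37 g/mol.
n(H2O) = 349.50 / 18.016 = 19.399 mol.
Step 1 gives a 1:1 ratio of H2O to H2SO4, so n(H2SO4) = 19.399 mol.
In step 2 the H2SO4:MgSO4 ratio is 1:1, so n(MgSO4) = 19.399 mol.
Mass of MgSO4 = 19.399 × 120.37 = 2335.1 g.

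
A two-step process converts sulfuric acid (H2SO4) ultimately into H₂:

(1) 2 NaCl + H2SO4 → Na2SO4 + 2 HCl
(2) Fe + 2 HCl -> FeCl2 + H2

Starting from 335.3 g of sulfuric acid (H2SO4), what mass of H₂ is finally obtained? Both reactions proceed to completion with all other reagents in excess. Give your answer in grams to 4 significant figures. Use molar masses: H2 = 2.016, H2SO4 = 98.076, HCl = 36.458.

6.892 g

n(H2SO4) = 335.30 / 98.076 = 3.4188 mol.
Step 1 gives a 1:2 ratio of H2SO4 to HCl, so n(HCl) = 6.8376 mol.
In step 2 the HCl:H2 ratio is 2:1, so n(H2) = 3.4188 mol.
Mass of H2 = 3.4188 × 2.016 = 6.8923 g.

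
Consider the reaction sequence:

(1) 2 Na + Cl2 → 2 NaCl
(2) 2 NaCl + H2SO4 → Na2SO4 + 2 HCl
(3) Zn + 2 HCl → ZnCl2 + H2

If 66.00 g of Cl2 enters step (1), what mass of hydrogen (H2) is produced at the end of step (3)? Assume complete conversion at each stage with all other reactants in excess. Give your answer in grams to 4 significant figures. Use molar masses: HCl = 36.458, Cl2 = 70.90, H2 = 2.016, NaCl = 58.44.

1.877 g

n(Cl2) = 66.00 / 70.90 = 0.93089 mol.
Reaction (1): Cl2→NaCl ratio 1:2 ⇒ n(NaCl) = 1.8618 mol.
Reaction (2): NaCl→HCl ratio 2:2 ⇒ n(HCl) = 1.8618 mol.
Reaction (3): HCl→H2 ratio 2:1 ⇒ n(H2) = 0.93089 mol.
Mass of H2 = 0.93089 × 2.016 = 1.8767 g.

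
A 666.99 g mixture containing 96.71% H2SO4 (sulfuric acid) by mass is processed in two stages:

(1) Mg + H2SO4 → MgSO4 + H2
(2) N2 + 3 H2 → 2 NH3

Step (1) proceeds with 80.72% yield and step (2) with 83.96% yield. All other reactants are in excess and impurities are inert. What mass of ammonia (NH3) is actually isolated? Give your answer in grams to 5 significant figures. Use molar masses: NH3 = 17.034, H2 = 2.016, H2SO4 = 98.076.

Pure H2SO4 = 666.99 × 0.9671 = 645.046 g.
n(H2SO4) = 645.046 / 98.076 = 6.57700 mol.
Step 1 (H2SO4:H2 = 1:1): theoretical n(H2) = 6.57700 mol; at 80.72% yield, n(H2) = 5.30896 mol.
Step 2 (H2:NH3 = 3:2): theoretical n(NH3) = 3.53930 mol, so theoretical mass = 3.53930 × 17.034 = 60.2885 g.
At 83.96% yield, actual mass of NH3 = 60.2885 × 0.8396 = 50.6182 g.

50.618 g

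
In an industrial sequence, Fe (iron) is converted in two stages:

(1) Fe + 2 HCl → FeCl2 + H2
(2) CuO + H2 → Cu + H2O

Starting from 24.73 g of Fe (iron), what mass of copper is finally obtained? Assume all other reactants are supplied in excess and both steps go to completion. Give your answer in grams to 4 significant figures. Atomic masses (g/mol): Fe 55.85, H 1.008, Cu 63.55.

M(Fe) = 55.85 g/mol.
M(Cu) = 63.55 g/mol.
n(Fe) = 24.730 / 55.85 = 0.44279 mol.
Step 1 gives a 1:1 ratio of Fe to H2, so n(H2) = 0.44279 mol.
In step 2 the H2:Cu ratio is 1:1, so n(Cu) = 0.44279 mol.
Mass of Cu = 0.44279 × 63.55 = 28.140 g.

28.14 g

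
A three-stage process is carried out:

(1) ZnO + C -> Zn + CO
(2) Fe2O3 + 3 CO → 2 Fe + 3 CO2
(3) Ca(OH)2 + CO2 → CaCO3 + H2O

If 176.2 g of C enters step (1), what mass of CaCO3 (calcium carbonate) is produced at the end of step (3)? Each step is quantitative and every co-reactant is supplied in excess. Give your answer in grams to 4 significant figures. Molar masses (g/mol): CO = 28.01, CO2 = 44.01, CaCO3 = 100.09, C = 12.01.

n(C) = 176.2 / 12.01 = 14.671 mol.
Reaction (1): C→CO ratio 1:1 ⇒ n(CO) = 14.671 mol.
Reaction (2): CO→CO2 ratio 3:3 ⇒ n(CO2) = 14.671 mol.
Reaction (3): CO2→CaCO3 ratio 1:1 ⇒ n(CaCO3) = 14.671 mol.
Mass of CaCO3 = 14.671 × 100.09 = 1468.4 g.

1468 g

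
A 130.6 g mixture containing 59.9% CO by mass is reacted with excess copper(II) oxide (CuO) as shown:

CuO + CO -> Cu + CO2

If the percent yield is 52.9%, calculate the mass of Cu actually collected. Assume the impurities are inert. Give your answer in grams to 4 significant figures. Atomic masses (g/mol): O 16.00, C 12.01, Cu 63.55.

93.89 g

Pure CO available = 130.6 g × 0.599 = 78.229 g.
M(CO) = 12.01 + 16.00 = 28.01 g/mol.
M(Cu) = 63.55 g/mol.
n(CO) = 78.229 g / 28.01 g/mol = 2.7929 mol.
From the equation the CO:Cu mole ratio is 1:1, so n(Cu) = 2.7929 × 1/1 = 2.7929 mol.
Mass of Cu = 2.7929 mol × 63.55 g/mol = 177.49 g.
Actual mass collected = 177.49 g × 0.529 = 93.892 g.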